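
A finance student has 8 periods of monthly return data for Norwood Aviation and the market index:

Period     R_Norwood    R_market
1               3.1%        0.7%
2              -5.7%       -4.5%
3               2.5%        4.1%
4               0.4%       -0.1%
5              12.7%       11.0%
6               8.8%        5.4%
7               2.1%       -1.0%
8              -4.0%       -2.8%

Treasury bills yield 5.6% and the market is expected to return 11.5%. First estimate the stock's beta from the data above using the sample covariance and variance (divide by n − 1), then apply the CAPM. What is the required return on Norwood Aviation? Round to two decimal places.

Mean R_i = (3.1 − 5.7 + 2.5 + 0.4 + 12.7 + 8.8 + 2.1 − 4.0) / 8 = 2.4875%
Mean R_m = (0.7 − 4.5 + 4.1 − 0.1 + 11.0 + 5.4 − 1.0 − 2.8) / 8 = 1.6000%
Σ(R_i − R̄_i)(R_m − R̄_m) = 202.5100  ⇒  Cov = 202.5100 / 7 = 28.9300
Σ(R_m − R̄_m)² = 176.0800  ⇒  Var(R_m) = 176.0800 / 7 = 25.1543
β = Cov / Var(R_m) = 28.9300 / 25.1543 = 1.1501
MRP = 11.5% − 5.6% = 5.90%
E(R) = R_f + β × MRP = 5.6% + 1.1501 × 5.9% = 12.39%

12.39%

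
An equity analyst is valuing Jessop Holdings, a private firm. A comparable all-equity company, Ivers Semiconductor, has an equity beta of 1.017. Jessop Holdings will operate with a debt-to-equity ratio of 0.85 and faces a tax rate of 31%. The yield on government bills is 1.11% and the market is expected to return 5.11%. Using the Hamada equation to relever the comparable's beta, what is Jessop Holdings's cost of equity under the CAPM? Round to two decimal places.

7.56%

β_L = β_U × [1 + (1 − t)(D/E)] = 1.017 × [1 + (1 − 0.31) × 0.85]
    = 1.017 × [1 + 0.69 × 0.85] = 1.017 × 1.5865 = 1.6135
MRP = 5.11% − 1.11% = 4.00%
E(R) = R_f + β_L × MRP = 1.11% + 1.6135 × 4.00% = 7.56%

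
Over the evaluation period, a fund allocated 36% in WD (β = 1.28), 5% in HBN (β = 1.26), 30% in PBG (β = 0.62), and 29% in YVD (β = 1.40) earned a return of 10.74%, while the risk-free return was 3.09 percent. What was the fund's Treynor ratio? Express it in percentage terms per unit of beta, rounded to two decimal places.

β_P = 0.36×1.28 + 0.05×1.26 + 0.30×0.62 + 0.29×1.40 = 1.1158
Treynor = (R_P − R_f) / β_P = (10.74% − 3.09%) / 1.1158 = 7.65% / 1.1158 = 6.86%

6.86%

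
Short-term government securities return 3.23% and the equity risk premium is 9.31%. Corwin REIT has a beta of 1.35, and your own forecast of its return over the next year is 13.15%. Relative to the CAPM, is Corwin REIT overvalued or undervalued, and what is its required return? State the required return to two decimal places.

Required return = R_f + β·MRP = 3.23% + 1.35 × 9.31% = 15.80%
Forecast 13.15% < required 15.80% → the stock plots below the SML → overvalued.

Overvalued; required return 15.80%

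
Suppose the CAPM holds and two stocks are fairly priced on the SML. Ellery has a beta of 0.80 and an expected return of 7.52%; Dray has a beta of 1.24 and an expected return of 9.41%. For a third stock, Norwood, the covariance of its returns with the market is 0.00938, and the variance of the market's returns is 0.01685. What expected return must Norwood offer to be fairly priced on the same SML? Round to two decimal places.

MRP = (9.41% − 7.52%) / (1.24 − 0.80) = 4.2955%
R_f = 7.52% − 0.80 × 4.2955% = 4.0836%
β_Norwood = Cov / Var(R_m) = 0.00938 / 0.01685 = 0.5567
E(R_Norwood) = R_f + β × MRP = 4.0836% + 0.5567 × 4.2955% = 6.47%

6.47%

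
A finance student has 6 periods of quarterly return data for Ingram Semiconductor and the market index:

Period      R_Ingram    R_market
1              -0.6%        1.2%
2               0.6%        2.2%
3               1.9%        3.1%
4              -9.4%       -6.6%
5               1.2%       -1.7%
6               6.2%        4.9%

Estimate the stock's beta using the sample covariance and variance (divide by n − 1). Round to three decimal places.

Mean R_i = (-0.6 + 0.6 + 1.9 − 9.4 + 1.2 + 6.2) / 6 = -0.0167%
Mean R_m = (1.2 + 2.2 + 3.1 − 6.6 − 1.7 + 4.9) / 6 = 0.5167%
Σ(R_i − R̄_i)(R_m − R̄_m) = 96.9217  ⇒  Cov = 96.9217 / 5 = 19.3843
Σ(R_m − R̄_m)² = 84.7483  ⇒  Var(R_m) = 84.7483 / 5 = 16.9497
β = Cov / Var(R_m) = 19.3843 / 16.9497 = 1.1436

1.144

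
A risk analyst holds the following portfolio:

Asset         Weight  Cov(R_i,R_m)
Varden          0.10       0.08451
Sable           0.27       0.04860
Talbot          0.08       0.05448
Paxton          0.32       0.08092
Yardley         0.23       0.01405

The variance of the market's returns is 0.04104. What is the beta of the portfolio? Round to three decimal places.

β_Varden = 0.08451 / 0.04104 = 2.0592
β_Sable = 0.04860 / 0.04104 = 1.1842
β_Talbot = 0.05448 / 0.04104 = 1.3275
β_Paxton = 0.08092 / 0.04104 = 1.9717
β_Yardley = 0.01405 / 0.04104 = 0.3423
β_P = Σ w_i β_i = 0.10×2.0592 + 0.27×1.1842 + 0.08×1.3275 + 0.32×1.9717 + 0.23×0.3423 = 1.3415

1.342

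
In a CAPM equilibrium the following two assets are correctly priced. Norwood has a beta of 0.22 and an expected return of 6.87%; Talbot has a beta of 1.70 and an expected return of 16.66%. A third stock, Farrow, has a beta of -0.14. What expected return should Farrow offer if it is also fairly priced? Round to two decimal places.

4.49%

MRP (SML slope) = (16.66% − 6.87%) / (1.70 − 0.22) = 9.79% / 1.48 = 6.6149%
R_f (intercept) = 6.87% − 0.22 × 6.6149% = 5.4147%
E(R_Farrow) = R_f + β × MRP = 5.4147% + -0.14 × 6.6149% = 4.49%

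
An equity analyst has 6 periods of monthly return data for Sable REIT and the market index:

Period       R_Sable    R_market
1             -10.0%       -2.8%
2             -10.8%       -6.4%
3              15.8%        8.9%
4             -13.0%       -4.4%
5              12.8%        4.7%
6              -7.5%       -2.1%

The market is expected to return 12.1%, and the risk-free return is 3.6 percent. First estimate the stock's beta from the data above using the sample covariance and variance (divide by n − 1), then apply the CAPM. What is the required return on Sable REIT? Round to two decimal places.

21.59%

Mean R_i = (-10.0 − 10.8 + 15.8 − 13.0 + 12.8 − 7.5) / 6 = -2.1167%
Mean R_m = (-2.8 − 6.4 + 8.9 − 4.4 + 4.7 − 2.1) / 6 = -0.3500%
Σ(R_i − R̄_i)(R_m − R̄_m) = 366.4050  ⇒  Cov = 366.4050 / 5 = 73.2810
Σ(R_m − R̄_m)² = 173.1350  ⇒  Var(R_m) = 173.1350 / 5 = 34.6270
β = Cov / Var(R_m) = 73.2810 / 34.6270 = 2.1163
MRP = 12.1% − 3.6% = 8.50%
E(R) = R_f + β × MRP = 3.6% + 2.1163 × 8.5% = 21.59%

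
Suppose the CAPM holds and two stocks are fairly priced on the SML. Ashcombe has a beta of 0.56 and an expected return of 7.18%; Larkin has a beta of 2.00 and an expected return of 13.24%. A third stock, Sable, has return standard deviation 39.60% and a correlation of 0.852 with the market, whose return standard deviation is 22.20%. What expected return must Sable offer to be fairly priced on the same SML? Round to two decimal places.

11.22%

MRP = (13.24% − 7.18%) / (2.00 − 0.56) = 4.2083%
R_f = 7.18% − 0.56 × 4.2083% = 4.8234%
β_Sable = ρ·σ_i/σ_m = 0.852 × 39.60 / 22.20 = 1.5198
E(R_Sable) = R_f + β × MRP = 4.8234% + 1.5198 × 4.2083% = 11.22%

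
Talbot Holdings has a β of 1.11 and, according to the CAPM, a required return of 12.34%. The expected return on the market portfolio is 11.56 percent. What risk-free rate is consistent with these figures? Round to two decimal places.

4.47%

E(R) = R_f + β(E(R_m) − R_f) = R_f(1 − β) + β·E(R_m)
12.34% = R_f × (1 − 1.11) + 1.11 × 11.56%
12.34% = R_f × -0.11 + 12.8316%
R_f = (12.34% − 12.8316%) / -0.11 = 4.47%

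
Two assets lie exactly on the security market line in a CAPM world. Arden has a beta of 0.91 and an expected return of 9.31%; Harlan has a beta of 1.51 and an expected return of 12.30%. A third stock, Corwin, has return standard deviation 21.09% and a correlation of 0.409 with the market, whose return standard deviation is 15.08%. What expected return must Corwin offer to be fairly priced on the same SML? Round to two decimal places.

MRP = (12.30% − 9.31%) / (1.51 − 0.91) = 4.9833%
R_f = 9.31% − 0.91 × 4.9833% = 4.7752%
β_Corwin = ρ·σ_i/σ_m = 0.409 × 21.09 / 15.08 = 0.5720
E(R_Corwin) = R_f + β × MRP = 4.7752% + 0.5720 × 4.9833% = 7.63%

7.63%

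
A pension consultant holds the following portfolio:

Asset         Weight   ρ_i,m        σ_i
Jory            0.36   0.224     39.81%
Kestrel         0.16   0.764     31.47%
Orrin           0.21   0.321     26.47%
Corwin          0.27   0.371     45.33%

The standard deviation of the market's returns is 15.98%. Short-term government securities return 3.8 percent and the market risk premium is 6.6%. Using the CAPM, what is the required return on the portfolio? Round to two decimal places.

β_Jory = 0.224 × 39.81% / 15.98% = 0.5580
β_Kestrel = 0.764 × 31.47% / 15.98% = 1.5046
β_Orrin = 0.321 × 26.47% / 15.98% = 0.5317
β_Corwin = 0.371 × 45.33% / 15.98% = 1.0524
β_P = Σ w_i β_i = 0.36×0.5580 + 0.16×1.5046 + 0.21×0.5317 + 0.27×1.0524 = 0.8374
E(R_P) = R_f + β_P × MRP = 3.8% + 0.8374 × 6.6% = 9.33%

9.33%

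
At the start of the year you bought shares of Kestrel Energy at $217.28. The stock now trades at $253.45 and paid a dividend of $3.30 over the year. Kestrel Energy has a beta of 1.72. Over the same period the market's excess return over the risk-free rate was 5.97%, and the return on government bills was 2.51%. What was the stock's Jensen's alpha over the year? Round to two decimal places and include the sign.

Realised HPR = (P1 + D1 − P0) / P0 = (253.45 + 3.30 − 217.28) / 217.28 = 39.47 / 217.28 = 18.1655%
CAPM required = R_f + β·MRP = 2.51% + 1.72 × 5.97% = 12.7784%
α = realised − required = 18.1655% − 12.7784% = +5.39%

+5.39%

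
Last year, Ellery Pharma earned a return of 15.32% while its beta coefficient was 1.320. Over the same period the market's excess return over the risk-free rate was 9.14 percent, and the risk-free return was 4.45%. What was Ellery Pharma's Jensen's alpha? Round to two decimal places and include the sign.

-1.19%

CAPM benchmark = R_f + β(R_m − R_f) = 4.45% + 1.320 × 9.14% = 16.51480%
α = actual − benchmark = 15.32% − 16.51480% = -1.19%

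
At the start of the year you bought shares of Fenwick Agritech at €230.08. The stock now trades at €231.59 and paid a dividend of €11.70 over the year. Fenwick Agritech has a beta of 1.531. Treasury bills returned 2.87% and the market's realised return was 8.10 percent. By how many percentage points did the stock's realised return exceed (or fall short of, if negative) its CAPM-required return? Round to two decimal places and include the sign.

Realised HPR = (P1 + D1 − P0) / P0 = (231.59 + 11.70 − 230.08) / 230.08 = 13.21 / 230.08 = 5.7415%
MRP = 8.10% − 2.87% = 5.23%
CAPM required = R_f + β·MRP = 2.87% + 1.531 × 5.23% = 10.87713%
α = realised − required = 5.7415% − 10.87713% = -5.14%

-5.14%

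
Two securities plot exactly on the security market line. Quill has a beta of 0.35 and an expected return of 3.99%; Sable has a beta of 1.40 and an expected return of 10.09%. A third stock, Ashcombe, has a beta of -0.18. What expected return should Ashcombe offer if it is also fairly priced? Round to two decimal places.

MRP (SML slope) = (10.09% − 3.99%) / (1.40 − 0.35) = 6.10% / 1.05 = 5.8095%
R_f (intercept) = 3.99% − 0.35 × 5.8095% = 1.9567%
E(R_Ashcombe) = R_f + β × MRP = 1.9567% + -0.18 × 5.8095% = 0.91%

0.91%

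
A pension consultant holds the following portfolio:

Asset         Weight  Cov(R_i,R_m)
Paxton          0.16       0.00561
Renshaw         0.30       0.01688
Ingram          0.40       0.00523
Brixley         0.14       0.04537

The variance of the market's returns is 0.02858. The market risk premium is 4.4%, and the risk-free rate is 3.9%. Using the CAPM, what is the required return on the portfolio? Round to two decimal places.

6.12%

β_Paxton = 0.00561 / 0.02858 = 0.1963
β_Renshaw = 0.01688 / 0.02858 = 0.5906
β_Ingram = 0.00523 / 0.02858 = 0.1830
β_Brixley = 0.04537 / 0.02858 = 1.5875
β_P = Σ w_i β_i = 0.16×0.1963 + 0.30×0.5906 + 0.40×0.1830 + 0.14×1.5875 = 0.5040
E(R_P) = R_f + β_P × MRP = 3.9% + 0.5040 × 4.4% = 6.12%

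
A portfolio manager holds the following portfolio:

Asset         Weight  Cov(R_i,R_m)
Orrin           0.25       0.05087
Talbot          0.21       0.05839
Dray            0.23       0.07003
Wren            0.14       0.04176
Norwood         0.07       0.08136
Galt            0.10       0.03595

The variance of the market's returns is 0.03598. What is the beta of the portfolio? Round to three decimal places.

1.563

β_Orrin = 0.05087 / 0.03598 = 1.4138
β_Talbot = 0.05839 / 0.03598 = 1.6228
β_Dray = 0.07003 / 0.03598 = 1.9464
β_Wren = 0.04176 / 0.03598 = 1.1606
β_Norwood = 0.08136 / 0.03598 = 2.2613
β_Galt = 0.03595 / 0.03598 = 0.9992
β_P = Σ w_i β_i = 0.25×1.4138 + 0.21×1.6228 + 0.23×1.9464 + 0.14×1.1606 + 0.07×2.2613 + 0.10×0.9992 = 1.5626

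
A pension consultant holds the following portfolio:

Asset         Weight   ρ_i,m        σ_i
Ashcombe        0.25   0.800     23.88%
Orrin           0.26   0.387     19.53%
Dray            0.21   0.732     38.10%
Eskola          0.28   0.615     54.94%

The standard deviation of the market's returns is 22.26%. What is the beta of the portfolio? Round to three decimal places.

β_Ashcombe = 0.800 × 23.88% / 22.26% = 0.8582
β_Orrin = 0.387 × 19.53% / 22.26% = 0.3395
β_Dray = 0.732 × 38.10% / 22.26% = 1.2529
β_Eskola = 0.615 × 54.94% / 22.26% = 1.5179
β_P = Σ w_i β_i = 0.25×0.8582 + 0.26×0.3395 + 0.21×1.2529 + 0.28×1.5179 = 0.9909

0.991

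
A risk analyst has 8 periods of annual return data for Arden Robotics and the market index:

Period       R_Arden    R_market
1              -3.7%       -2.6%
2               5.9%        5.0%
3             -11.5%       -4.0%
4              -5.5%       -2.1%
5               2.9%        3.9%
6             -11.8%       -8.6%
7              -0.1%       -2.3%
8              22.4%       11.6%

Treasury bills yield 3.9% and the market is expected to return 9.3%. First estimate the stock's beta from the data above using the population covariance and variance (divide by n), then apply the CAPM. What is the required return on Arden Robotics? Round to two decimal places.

Mean R_i = (-3.7 + 5.9 − 11.5 − 5.5 + 2.9 − 11.8 − 0.1 + 22.4) / 8 = -0.1750%
Mean R_m = (-2.6 + 5.0 − 4.0 − 2.1 + 3.9 − 8.6 − 2.3 + 11.6) / 8 = 0.1125%
Σ(R_i − R̄_i)(R_m − R̄_m) = 469.6875  ⇒  Cov = 469.6875 / 8 = 58.7109
Σ(R_m − R̄_m)² = 281.0888  ⇒  Var(R_m) = 281.0888 / 8 = 35.1361
β = Cov / Var(R_m) = 58.7109 / 35.1361 = 1.6710
MRP = 9.3% − 3.9% = 5.40%
E(R) = R_f + β × MRP = 3.9% + 1.6710 × 5.4% = 12.92%

12.92%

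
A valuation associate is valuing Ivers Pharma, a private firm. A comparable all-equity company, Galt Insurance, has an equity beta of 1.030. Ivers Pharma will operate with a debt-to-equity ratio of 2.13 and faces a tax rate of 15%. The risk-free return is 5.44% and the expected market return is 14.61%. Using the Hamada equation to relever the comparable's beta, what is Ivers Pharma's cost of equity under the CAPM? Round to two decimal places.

β_L = β_U × [1 + (1 − t)(D/E)] = 1.030 × [1 + (1 − 0.15) × 2.13]
    = 1.030 × [1 + 0.85 × 2.13] = 1.030 × 2.8105 = 2.8948
MRP = 14.61% − 5.44% = 9.17%
E(R) = R_f + β_L × MRP = 5.44% + 2.8948 × 9.17% = 31.99%

31.99%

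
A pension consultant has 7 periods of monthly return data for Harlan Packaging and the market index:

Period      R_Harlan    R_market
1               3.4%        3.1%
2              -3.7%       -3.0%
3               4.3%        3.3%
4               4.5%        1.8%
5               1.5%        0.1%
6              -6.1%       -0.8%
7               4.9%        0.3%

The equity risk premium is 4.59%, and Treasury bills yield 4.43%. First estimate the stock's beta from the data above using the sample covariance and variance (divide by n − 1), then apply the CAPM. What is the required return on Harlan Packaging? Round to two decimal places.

11.18%

Mean R_i = (3.4 − 3.7 + 4.3 + 4.5 + 1.5 − 6.1 + 4.9) / 7 = 1.2571%
Mean R_m = (3.1 − 3.0 + 3.3 + 1.8 + 0.1 − 0.8 + 0.3) / 7 = 0.6857%
Σ(R_i − R̄_i)(R_m − R̄_m) = 44.3957  ⇒  Cov = 44.3957 / 6 = 7.3993
Σ(R_m − R̄_m)² = 30.1886  ⇒  Var(R_m) = 30.1886 / 6 = 5.0314
β = Cov / Var(R_m) = 7.3993 / 5.0314 = 1.4706
E(R) = R_f + β × MRP = 4.43% + 1.4706 × 4.59% = 11.18%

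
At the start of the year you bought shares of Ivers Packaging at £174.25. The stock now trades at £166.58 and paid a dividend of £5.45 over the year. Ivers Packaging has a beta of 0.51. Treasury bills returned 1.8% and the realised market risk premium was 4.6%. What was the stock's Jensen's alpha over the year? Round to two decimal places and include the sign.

-5.42%

Realised HPR = (P1 + D1 − P0) / P0 = (166.58 + 5.45 − 174.25) / 174.25 = -2.22 / 174.25 = -1.2740%
CAPM required = R_f + β·MRP = 1.8% + 0.51 × 4.6% = 4.1460%
α = realised − required = -1.2740% − 4.1460% = -5.42%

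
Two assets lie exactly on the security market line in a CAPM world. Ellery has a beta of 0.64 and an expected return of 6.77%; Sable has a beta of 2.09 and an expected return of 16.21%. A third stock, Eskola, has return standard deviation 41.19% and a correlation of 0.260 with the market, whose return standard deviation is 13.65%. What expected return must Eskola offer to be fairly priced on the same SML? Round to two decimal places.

MRP = (16.21% − 6.77%) / (2.09 − 0.64) = 6.5103%
R_f = 6.77% − 0.64 × 6.5103% = 2.6034%
β_Eskola = ρ·σ_i/σ_m = 0.260 × 41.19 / 13.65 = 0.7846
E(R_Eskola) = R_f + β × MRP = 2.6034% + 0.7846 × 6.5103% = 7.71%

7.71%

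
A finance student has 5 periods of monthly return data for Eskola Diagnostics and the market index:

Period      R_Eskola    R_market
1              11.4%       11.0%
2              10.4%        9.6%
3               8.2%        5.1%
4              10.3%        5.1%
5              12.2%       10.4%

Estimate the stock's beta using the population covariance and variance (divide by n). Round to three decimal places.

0.410

Mean R_i = (11.4 + 10.4 + 8.2 + 10.3 + 12.2) / 5 = 10.5000%
Mean R_m = (11.0 + 9.6 + 5.1 + 5.1 + 10.4) / 5 = 8.2400%
Σ(R_i − R̄_i)(R_m − R̄_m) = 13.8700  ⇒  Cov = 13.8700 / 5 = 2.7740
Σ(R_m − R̄_m)² = 33.8520  ⇒  Var(R_m) = 33.8520 / 5 = 6.7704
β = Cov / Var(R_m) = 2.7740 / 6.7704 = 0.4097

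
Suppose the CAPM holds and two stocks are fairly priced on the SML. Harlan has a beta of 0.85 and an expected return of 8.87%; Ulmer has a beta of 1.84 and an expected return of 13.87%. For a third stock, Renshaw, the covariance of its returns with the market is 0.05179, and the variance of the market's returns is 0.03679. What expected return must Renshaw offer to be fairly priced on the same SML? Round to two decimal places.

MRP = (13.87% − 8.87%) / (1.84 − 0.85) = 5.0505%
R_f = 8.87% − 0.85 × 5.0505% = 4.5771%
β_Renshaw = Cov / Var(R_m) = 0.05179 / 0.03679 = 1.4077
E(R_Renshaw) = R_f + β × MRP = 4.5771% + 1.4077 × 5.0505% = 11.69%

11.69%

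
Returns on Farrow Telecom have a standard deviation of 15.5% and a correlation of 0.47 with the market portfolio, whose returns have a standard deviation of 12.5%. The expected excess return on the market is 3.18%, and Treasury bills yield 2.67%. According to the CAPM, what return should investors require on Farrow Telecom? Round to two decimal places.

4.52%

β = ρ × σ_i / σ_m = 0.47 × 15.5% / 12.5% = 0.5828
E(R) = 2.67% + 0.5828 × 3.18% = 4.52%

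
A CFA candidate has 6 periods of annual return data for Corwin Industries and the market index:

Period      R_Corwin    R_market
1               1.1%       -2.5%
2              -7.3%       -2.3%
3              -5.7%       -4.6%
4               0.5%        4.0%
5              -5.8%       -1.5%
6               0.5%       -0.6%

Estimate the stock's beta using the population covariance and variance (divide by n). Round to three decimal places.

0.710

Mean R_i = (1.1 − 7.3 − 5.7 + 0.5 − 5.8 + 0.5) / 6 = -2.7833%
Mean R_m = (-2.5 − 2.3 − 4.6 + 4.0 − 1.5 − 0.6) / 6 = -1.2500%
Σ(R_i − R̄_i)(R_m − R̄_m) = 29.7850  ⇒  Cov = 29.7850 / 6 = 4.9642
Σ(R_m − R̄_m)² = 41.9350  ⇒  Var(R_m) = 41.9350 / 6 = 6.9892
β = Cov / Var(R_m) = 4.9642 / 6.9892 = 0.7103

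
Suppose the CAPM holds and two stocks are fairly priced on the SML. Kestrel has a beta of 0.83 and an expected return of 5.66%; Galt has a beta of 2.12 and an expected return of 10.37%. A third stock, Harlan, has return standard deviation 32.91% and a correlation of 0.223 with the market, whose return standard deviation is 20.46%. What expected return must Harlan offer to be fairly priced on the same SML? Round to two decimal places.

3.94%

MRP = (10.37% − 5.66%) / (2.12 − 0.83) = 3.6512%
R_f = 5.66% − 0.83 × 3.6512% = 2.6295%
β_Harlan = ρ·σ_i/σ_m = 0.223 × 32.91 / 20.46 = 0.3587
E(R_Harlan) = R_f + β × MRP = 2.6295% + 0.3587 × 3.6512% = 3.94%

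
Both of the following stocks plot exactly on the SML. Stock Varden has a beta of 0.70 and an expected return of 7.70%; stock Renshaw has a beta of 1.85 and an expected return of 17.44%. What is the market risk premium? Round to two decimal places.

8.47%

Both satisfy E(R) = R_f + β·MRP, so the slope of the SML is
MRP = (17.44% − 7.70%) / (1.85 − 0.70) = 9.74% / 1.15 = 8.4696%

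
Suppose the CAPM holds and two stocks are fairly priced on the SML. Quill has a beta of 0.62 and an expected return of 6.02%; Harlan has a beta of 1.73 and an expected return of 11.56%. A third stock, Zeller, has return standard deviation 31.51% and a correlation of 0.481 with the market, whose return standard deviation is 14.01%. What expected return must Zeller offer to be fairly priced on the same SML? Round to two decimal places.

8.32%

MRP = (11.56% − 6.02%) / (1.73 − 0.62) = 4.9910%
R_f = 6.02% − 0.62 × 4.9910% = 2.9256%
β_Zeller = ρ·σ_i/σ_m = 0.481 × 31.51 / 14.01 = 1.0818
E(R_Zeller) = R_f + β × MRP = 2.9256% + 1.0818 × 4.9910% = 8.32%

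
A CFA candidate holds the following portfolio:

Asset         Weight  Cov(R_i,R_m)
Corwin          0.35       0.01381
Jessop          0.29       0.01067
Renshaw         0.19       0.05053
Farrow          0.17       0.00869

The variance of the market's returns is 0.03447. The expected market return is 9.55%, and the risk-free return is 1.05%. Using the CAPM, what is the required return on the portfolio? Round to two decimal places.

5.74%

β_Corwin = 0.01381 / 0.03447 = 0.4006
β_Jessop = 0.01067 / 0.03447 = 0.3095
β_Renshaw = 0.05053 / 0.03447 = 1.4659
β_Farrow = 0.00869 / 0.03447 = 0.2521
β_P = Σ w_i β_i = 0.35×0.4006 + 0.29×0.3095 + 0.19×1.4659 + 0.17×0.2521 = 0.5513
MRP = 9.55% − 1.05% = 8.50%
E(R_P) = R_f + β_P × MRP = 1.05% + 0.5513 × 8.50% = 5.74%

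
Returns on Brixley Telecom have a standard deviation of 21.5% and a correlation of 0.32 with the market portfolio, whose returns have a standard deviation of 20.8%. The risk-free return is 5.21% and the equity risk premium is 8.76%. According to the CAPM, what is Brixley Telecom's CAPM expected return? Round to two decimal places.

β = ρ × σ_i / σ_m = 0.32 × 21.5% / 20.8% = 0.3308
E(R) = 5.21% + 0.3308 × 8.76% = 8.11%

8.11%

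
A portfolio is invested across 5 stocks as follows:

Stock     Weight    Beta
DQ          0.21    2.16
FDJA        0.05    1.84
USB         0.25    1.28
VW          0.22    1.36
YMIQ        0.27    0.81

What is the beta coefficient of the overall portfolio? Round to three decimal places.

1.384

β_P = Σ w_i β_i = 0.21×2.16 + 0.05×1.84 + 0.25×1.28 + 0.22×1.36 + 0.27×0.81 = 1.3835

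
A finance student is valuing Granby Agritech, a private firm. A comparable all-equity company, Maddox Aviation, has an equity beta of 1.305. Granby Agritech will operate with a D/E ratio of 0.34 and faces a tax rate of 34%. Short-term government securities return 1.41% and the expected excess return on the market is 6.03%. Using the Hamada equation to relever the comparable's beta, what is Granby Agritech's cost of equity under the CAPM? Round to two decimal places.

11.04%

β_L = β_U × [1 + (1 − t)(D/E)] = 1.305 × [1 + (1 − 0.34) × 0.34]
    = 1.305 × [1 + 0.66 × 0.34] = 1.305 × 1.2244 = 1.5978
E(R) = R_f + β_L × MRP = 1.41% + 1.5978 × 6.03% = 11.04%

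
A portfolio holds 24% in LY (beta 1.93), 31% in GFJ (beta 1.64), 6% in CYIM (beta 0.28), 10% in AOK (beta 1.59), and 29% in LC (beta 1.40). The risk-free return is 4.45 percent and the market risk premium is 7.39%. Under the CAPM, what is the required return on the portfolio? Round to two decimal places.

15.93%

β_P = Σ w_i β_i = 0.24×1.93 + 0.31×1.64 + 0.06×0.28 + 0.10×1.59 + 0.29×1.40 = 1.5534
E(R_P) = R_f + β_P × MRP = 4.45% + 1.5534 × 7.39% = 15.93%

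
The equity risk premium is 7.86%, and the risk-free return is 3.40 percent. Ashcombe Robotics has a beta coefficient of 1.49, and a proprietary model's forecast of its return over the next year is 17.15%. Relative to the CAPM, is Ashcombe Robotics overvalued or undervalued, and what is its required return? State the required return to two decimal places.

Required return = R_f + β·MRP = 3.40% + 1.49 × 7.86% = 15.11%
Forecast 17.15% > required 15.11% → the stock plots above the SML → undervalued.

Undervalued; required return 15.11%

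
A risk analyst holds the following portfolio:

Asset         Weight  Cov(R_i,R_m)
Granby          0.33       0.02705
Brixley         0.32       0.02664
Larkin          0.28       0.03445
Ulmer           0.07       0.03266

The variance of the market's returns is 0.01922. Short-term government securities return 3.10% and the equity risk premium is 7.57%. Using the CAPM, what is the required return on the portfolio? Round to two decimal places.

14.67%

β_Granby = 0.02705 / 0.01922 = 1.4074
β_Brixley = 0.02664 / 0.01922 = 1.3861
β_Larkin = 0.03445 / 0.01922 = 1.7924
β_Ulmer = 0.03266 / 0.01922 = 1.6993
β_P = Σ w_i β_i = 0.33×1.4074 + 0.32×1.3861 + 0.28×1.7924 + 0.07×1.6993 = 1.5288
E(R_P) = R_f + β_P × MRP = 3.10% + 1.5288 × 7.57% = 14.67%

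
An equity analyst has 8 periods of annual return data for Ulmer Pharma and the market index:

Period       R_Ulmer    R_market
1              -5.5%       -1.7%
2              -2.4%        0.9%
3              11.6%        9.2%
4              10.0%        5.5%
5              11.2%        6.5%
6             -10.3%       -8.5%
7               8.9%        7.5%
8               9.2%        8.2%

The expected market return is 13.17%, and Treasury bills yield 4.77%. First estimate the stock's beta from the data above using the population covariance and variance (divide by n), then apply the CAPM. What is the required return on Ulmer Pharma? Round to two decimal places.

16.30%

Mean R_i = (-5.5 − 2.4 + 11.6 + 10.0 + 11.2 − 10.3 + 8.9 + 9.2) / 8 = 4.0875%
Mean R_m = (-1.7 + 0.9 + 9.2 + 5.5 + 6.5 − 8.5 + 7.5 + 8.2) / 8 = 3.4500%
Σ(R_i − R̄_i)(R_m − R̄_m) = 358.6350  ⇒  Cov = 358.6350 / 8 = 44.8294
Σ(R_m − R̄_m)² = 261.3600  ⇒  Var(R_m) = 261.3600 / 8 = 32.6700
β = Cov / Var(R_m) = 44.8294 / 32.6700 = 1.3722
MRP = 13.17% − 4.77% = 8.40%
E(R) = R_f + β × MRP = 4.77% + 1.3722 × 8.40% = 16.30%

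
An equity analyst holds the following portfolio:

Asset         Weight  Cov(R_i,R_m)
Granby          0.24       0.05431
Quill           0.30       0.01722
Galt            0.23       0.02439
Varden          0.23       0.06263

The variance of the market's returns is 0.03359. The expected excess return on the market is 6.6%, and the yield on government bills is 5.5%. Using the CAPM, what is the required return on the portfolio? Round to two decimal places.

β_Granby = 0.05431 / 0.03359 = 1.6169
β_Quill = 0.01722 / 0.03359 = 0.5127
β_Galt = 0.02439 / 0.03359 = 0.7261
β_Varden = 0.06263 / 0.03359 = 1.8645
β_P = Σ w_i β_i = 0.24×1.6169 + 0.30×0.5127 + 0.23×0.7261 + 0.23×1.8645 = 1.1377
E(R_P) = R_f + β_P × MRP = 5.5% + 1.1377 × 6.6% = 13.01%

13.01%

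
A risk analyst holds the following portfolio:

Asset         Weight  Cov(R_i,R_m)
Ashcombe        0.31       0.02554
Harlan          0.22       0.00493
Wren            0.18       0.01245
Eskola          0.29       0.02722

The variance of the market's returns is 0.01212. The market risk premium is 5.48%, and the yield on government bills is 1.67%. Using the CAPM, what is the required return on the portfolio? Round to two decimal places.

10.32%

β_Ashcombe = 0.02554 / 0.01212 = 2.1073
β_Harlan = 0.00493 / 0.01212 = 0.4068
β_Wren = 0.01245 / 0.01212 = 1.0272
β_Eskola = 0.02722 / 0.01212 = 2.2459
β_P = Σ w_i β_i = 0.31×2.1073 + 0.22×0.4068 + 0.18×1.0272 + 0.29×2.2459 = 1.5790
E(R_P) = R_f + β_P × MRP = 1.67% + 1.5790 × 5.48% = 10.32%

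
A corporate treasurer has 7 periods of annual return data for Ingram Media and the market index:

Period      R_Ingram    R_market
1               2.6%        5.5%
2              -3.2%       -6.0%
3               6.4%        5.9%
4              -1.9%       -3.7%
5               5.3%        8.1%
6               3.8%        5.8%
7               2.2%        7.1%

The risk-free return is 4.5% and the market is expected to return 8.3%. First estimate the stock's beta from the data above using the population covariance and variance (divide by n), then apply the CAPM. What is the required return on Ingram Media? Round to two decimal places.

Mean R_i = (2.6 − 3.2 + 6.4 − 1.9 + 5.3 + 3.8 + 2.2) / 7 = 2.1714%
Mean R_m = (5.5 − 6.0 + 5.9 − 3.7 + 8.1 + 5.8 + 7.1) / 7 = 3.2429%
Σ(R_i − R̄_i)(R_m − R̄_m) = 109.5886  ⇒  Cov = 109.5886 / 7 = 15.6555
Σ(R_m − R̄_m)² = 190.7971  ⇒  Var(R_m) = 190.7971 / 7 = 27.2567
β = Cov / Var(R_m) = 15.6555 / 27.2567 = 0.5744
MRP = 8.3% − 4.5% = 3.80%
E(R) = R_f + β × MRP = 4.5% + 0.5744 × 3.8% = 6.68%

6.68%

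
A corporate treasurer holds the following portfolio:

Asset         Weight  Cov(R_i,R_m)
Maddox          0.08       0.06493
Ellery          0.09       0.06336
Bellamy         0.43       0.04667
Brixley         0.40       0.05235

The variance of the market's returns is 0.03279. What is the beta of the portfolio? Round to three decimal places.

β_Maddox = 0.06493 / 0.03279 = 1.9802
β_Ellery = 0.06336 / 0.03279 = 1.9323
β_Bellamy = 0.04667 / 0.03279 = 1.4233
β_Brixley = 0.05235 / 0.03279 = 1.5965
β_P = Σ w_i β_i = 0.08×1.9802 + 0.09×1.9323 + 0.43×1.4233 + 0.40×1.5965 = 1.5829

1.583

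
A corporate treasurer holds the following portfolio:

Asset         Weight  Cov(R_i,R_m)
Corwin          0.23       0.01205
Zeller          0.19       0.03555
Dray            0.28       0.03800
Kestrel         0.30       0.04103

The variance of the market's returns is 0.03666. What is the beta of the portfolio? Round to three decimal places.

0.886

β_Corwin = 0.01205 / 0.03666 = 0.3287
β_Zeller = 0.03555 / 0.03666 = 0.9697
β_Dray = 0.03800 / 0.03666 = 1.0366
β_Kestrel = 0.04103 / 0.03666 = 1.1192
β_P = Σ w_i β_i = 0.23×0.3287 + 0.19×0.9697 + 0.28×1.0366 + 0.30×1.1192 = 0.8859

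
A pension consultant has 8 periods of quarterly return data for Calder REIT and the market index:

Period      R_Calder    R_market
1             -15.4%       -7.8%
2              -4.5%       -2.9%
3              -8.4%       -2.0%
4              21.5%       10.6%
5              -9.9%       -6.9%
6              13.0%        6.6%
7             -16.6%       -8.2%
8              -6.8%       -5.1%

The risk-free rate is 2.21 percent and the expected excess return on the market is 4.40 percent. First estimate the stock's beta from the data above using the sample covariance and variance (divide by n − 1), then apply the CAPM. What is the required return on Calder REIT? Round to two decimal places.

Mean R_i = (-15.4 − 4.5 − 8.4 + 21.5 − 9.9 + 13.0 − 16.6 − 6.8) / 8 = -3.3875%
Mean R_m = (-7.8 − 2.9 − 2.0 + 10.6 − 6.9 + 6.6 − 8.2 − 5.1) / 8 = -1.9625%
Σ(R_i − R̄_i)(R_m − R̄_m) = 649.5963  ⇒  Cov = 649.5963 / 7 = 92.7995
Σ(R_m − R̄_m)² = 339.2188  ⇒  Var(R_m) = 339.2188 / 7 = 48.4598
β = Cov / Var(R_m) = 92.7995 / 48.4598 = 1.9150
E(R) = R_f + β × MRP = 2.21% + 1.9150 × 4.40% = 10.64%

10.64%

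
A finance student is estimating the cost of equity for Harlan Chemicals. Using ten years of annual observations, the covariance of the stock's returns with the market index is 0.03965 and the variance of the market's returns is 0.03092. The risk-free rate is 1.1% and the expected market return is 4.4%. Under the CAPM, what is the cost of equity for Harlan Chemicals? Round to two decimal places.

5.33%

β = Cov(R_i, R_m) / Var(R_m) = 0.03965 / 0.03092 = 1.2823
MRP = 4.4% − 1.1% = 3.30%
E(R) = R_f + β × MRP = 1.1% + 1.2823 × 3.3% = 5.33%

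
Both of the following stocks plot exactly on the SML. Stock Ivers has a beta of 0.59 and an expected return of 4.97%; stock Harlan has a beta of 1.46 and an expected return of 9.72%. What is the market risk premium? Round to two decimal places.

Both satisfy E(R) = R_f + β·MRP, so the slope of the SML is
MRP = (9.72% − 4.97%) / (1.46 − 0.59) = 4.75% / 0.87 = 5.4598%

5.46%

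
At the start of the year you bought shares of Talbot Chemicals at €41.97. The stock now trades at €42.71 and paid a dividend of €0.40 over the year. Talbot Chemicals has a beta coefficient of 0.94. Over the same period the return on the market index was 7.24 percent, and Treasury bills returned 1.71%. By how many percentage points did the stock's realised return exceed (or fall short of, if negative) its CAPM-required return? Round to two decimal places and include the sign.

-4.19%

Realised HPR = (P1 + D1 − P0) / P0 = (42.71 + 0.40 − 41.97) / 41.97 = 1.14 / 41.97 = 2.7162%
MRP = 7.24% − 1.71% = 5.53%
CAPM required = R_f + β·MRP = 1.71% + 0.94 × 5.53% = 6.9082%
α = realised − required = 2.7162% − 6.9082% = -4.19%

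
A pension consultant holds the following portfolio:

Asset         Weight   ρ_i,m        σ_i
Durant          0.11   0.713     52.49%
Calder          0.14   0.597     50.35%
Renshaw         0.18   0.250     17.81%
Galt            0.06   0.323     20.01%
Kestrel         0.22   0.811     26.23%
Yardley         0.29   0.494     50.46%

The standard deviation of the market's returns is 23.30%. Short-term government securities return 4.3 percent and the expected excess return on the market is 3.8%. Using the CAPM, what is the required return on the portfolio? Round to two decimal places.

7.79%

β_Durant = 0.713 × 52.49% / 23.30% = 1.6062
β_Calder = 0.597 × 50.35% / 23.30% = 1.2901
β_Renshaw = 0.250 × 17.81% / 23.30% = 0.1911
β_Galt = 0.323 × 20.01% / 23.30% = 0.2774
β_Kestrel = 0.811 × 26.23% / 23.30% = 0.9130
β_Yardley = 0.494 × 50.46% / 23.30% = 1.0698
β_P = Σ w_i β_i = 0.11×1.6062 + 0.14×1.2901 + 0.18×0.1911 + 0.06×0.2774 + 0.22×0.9130 + 0.29×1.0698 = 0.9194
E(R_P) = R_f + β_P × MRP = 4.3% + 0.9194 × 3.8% = 7.79%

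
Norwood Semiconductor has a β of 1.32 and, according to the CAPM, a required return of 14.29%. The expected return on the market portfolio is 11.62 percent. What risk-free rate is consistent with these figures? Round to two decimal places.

E(R) = R_f + β(E(R_m) − R_f) = R_f(1 − β) + β·E(R_m)
14.29% = R_f × (1 − 1.32) + 1.32 × 11.62%
14.29% = R_f × -0.32 + 15.3384%
R_f = (14.29% − 15.3384%) / -0.32 = 3.28%

3.28%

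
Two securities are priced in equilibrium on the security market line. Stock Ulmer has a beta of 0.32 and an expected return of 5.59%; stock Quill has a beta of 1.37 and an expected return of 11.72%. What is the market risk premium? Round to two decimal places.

Both satisfy E(R) = R_f + β·MRP, so the slope of the SML is
MRP = (11.72% − 5.59%) / (1.37 − 0.32) = 6.13% / 1.05 = 5.8381%

5.84%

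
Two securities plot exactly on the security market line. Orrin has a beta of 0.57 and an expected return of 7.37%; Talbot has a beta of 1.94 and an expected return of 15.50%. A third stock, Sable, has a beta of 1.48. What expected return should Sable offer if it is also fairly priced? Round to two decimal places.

MRP (SML slope) = (15.50% − 7.37%) / (1.94 − 0.57) = 8.13% / 1.37 = 5.9343%
R_f (intercept) = 7.37% − 0.57 × 5.9343% = 3.9874%
E(R_Sable) = R_f + β × MRP = 3.9874% + 1.48 × 5.9343% = 12.77%

12.77%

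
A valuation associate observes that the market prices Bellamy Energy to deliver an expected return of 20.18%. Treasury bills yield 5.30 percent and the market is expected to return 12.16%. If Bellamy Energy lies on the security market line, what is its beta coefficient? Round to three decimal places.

2.169

MRP = 12.16% − 5.30% = 6.86%
β = (E(R) − R_f) / MRP = (20.18% − 5.30%) / 6.86% = 14.88% / 6.86% = 2.169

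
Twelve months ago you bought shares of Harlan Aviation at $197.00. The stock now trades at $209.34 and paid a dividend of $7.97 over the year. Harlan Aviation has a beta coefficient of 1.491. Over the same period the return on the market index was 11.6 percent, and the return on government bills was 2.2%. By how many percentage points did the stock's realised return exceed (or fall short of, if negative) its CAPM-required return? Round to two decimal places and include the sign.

Realised HPR = (P1 + D1 − P0) / P0 = (209.34 + 7.97 − 197.00) / 197.00 = 20.31 / 197.00 = 10.3096%
MRP = 11.6% − 2.2% = 9.40%
CAPM required = R_f + β·MRP = 2.2% + 1.491 × 9.4% = 16.2154%
α = realised − required = 10.3096% − 16.2154% = -5.91%

-5.91%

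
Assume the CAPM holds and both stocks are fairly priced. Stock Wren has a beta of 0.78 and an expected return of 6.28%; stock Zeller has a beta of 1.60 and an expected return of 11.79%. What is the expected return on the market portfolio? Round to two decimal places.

Both satisfy E(R) = R_f + β·MRP, so the slope of the SML is
MRP = (11.79% − 6.28%) / (1.60 − 0.78) = 5.51% / 0.82 = 6.7195%
R_f = E(R_Wren) − β_Wren·MRP = 6.28% − 0.78 × 6.7195% = 1.0388%
E(R_m) = R_f + MRP = 1.0388% + 6.7195% = 7.76%

7.76%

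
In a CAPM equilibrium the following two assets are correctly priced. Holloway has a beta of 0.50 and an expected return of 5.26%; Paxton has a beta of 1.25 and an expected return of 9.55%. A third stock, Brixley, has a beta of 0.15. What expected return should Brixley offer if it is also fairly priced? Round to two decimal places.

3.26%

MRP (SML slope) = (9.55% − 5.26%) / (1.25 − 0.50) = 4.29% / 0.75 = 5.7200%
R_f (intercept) = 5.26% − 0.50 × 5.7200% = 2.4000%
E(R_Brixley) = R_f + β × MRP = 2.4000% + 0.15 × 5.7200% = 3.26%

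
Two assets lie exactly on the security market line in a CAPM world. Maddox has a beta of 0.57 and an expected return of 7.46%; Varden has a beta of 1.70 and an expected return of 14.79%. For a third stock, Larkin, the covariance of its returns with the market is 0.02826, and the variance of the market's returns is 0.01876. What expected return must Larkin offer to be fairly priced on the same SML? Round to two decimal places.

13.53%

MRP = (14.79% − 7.46%) / (1.70 − 0.57) = 6.4867%
R_f = 7.46% − 0.57 × 6.4867% = 3.7626%
β_Larkin = Cov / Var(R_m) = 0.02826 / 0.01876 = 1.5064
E(R_Larkin) = R_f + β × MRP = 3.7626% + 1.5064 × 6.4867% = 13.53%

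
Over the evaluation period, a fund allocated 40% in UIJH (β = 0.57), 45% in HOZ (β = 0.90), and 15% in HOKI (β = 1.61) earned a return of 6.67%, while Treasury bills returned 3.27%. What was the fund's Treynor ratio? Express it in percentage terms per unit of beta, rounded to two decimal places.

3.89%

β_P = 0.40×0.57 + 0.45×0.90 + 0.15×1.61 = 0.8745
Treynor = (R_P − R_f) / β_P = (6.67% − 3.27%) / 0.8745 = 3.40% / 0.8745 = 3.89%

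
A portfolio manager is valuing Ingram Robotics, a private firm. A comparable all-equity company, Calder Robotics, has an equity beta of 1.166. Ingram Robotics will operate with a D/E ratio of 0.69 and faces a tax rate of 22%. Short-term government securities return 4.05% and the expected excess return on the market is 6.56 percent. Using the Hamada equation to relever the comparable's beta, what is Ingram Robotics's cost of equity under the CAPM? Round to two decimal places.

15.82%

β_L = β_U × [1 + (1 − t)(D/E)] = 1.166 × [1 + (1 − 0.22) × 0.69]
    = 1.166 × [1 + 0.78 × 0.69] = 1.166 × 1.5382 = 1.7935
E(R) = R_f + β_L × MRP = 4.05% + 1.7935 × 6.56% = 15.82%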